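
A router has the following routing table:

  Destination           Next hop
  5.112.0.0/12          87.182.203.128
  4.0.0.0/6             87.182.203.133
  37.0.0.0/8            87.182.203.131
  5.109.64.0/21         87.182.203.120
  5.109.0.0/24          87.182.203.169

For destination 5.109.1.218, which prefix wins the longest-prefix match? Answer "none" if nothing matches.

Entries matching 5.109.1.218:
  4.0.0.0/6 (4.0.0.0 - 7.255.255.255)
Most specific is 4.0.0.0/6.

4.0.0.0/6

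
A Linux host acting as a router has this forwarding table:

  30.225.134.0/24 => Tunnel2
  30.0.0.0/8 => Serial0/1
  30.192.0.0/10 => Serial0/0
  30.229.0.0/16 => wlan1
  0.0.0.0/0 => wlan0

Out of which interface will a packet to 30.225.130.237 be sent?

Serial0/0

Routes whose prefix contains 30.225.130.237:
  0.0.0.0/0 (default, matches everything) -> wlan0
  30.0.0.0/8 (30.0.0.0 - 30.255.255.255) -> Serial0/1
  30.192.0.0/10 (30.192.0.0 - 30.255.255.255) -> Serial0/0
More-specific entries that do NOT match:
  30.225.134.0/24 (30.225.134.0 - 30.225.134.255) does not contain 30.225.130.237
  30.229.0.0/16 (30.229.0.0 - 30.229.255.255) does not contain 30.225.130.237
Longest matching prefix is /10 -> interface Serial0/0.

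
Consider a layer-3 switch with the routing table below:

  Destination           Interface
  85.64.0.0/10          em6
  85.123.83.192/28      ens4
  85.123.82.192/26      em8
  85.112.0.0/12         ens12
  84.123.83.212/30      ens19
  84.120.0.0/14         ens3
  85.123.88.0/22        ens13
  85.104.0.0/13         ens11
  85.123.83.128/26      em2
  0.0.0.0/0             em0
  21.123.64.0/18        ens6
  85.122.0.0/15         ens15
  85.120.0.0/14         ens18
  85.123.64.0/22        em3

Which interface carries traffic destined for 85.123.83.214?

Routes whose prefix contains 85.123.83.214:
  0.0.0.0/0 (default, matches everything) -> em0
  85.64.0.0/10 (85.64.0.0 - 85.127.255.255) -> em6
  85.112.0.0/12 (85.112.0.0 - 85.127.255.255) -> ens12
  85.120.0.0/14 (85.120.0.0 - 85.123.255.255) -> ens18
  85.122.0.0/15 (85.122.0.0 - 85.123.255.255) -> ens15
More-specific entries that do NOT match:
  84.123.83.212/30 (84.123.83.212 - 84.123.83.215) does not contain 85.123.83.214
  85.123.83.192/28 (85.123.83.192 - 85.123.83.207) does not contain 85.123.83.214
  85.123.82.192/26 (85.123.82.192 - 85.123.82.255) does not contain 85.123.83.214
  85.123.83.128/26 (85.123.83.128 - 85.123.83.191) does not contain 85.123.83.214
  85.123.88.0/22 (85.123.88.0 - 85.123.91.255) does not contain 85.123.83.214
  85.123.64.0/22 (85.123.64.0 - 85.123.67.255) does not contain 85.123.83.214
  21.123.64.0/18 (21.123.64.0 - 21.123.127.255) does not contain 85.123.83.214
Longest matching prefix is /15 -> interface ens15.

ens15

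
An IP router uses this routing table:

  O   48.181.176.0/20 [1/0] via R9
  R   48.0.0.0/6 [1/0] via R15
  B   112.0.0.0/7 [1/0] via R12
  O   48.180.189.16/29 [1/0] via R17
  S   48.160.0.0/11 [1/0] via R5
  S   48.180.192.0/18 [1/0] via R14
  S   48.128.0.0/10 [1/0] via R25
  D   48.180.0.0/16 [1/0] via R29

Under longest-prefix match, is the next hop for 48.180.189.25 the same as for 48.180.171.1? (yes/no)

yes

48.180.189.25: longest match 48.180.0.0/16 -> R29
48.180.171.1: longest match 48.180.0.0/16 -> R29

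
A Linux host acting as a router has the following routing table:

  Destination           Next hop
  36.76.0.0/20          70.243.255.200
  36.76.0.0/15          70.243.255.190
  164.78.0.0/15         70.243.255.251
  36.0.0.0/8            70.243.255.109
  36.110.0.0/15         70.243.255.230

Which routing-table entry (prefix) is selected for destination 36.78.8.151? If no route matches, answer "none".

36.0.0.0/8

Entries matching 36.78.8.151:
  36.0.0.0/8 (36.0.0.0 - 36.255.255.255)
Most specific is 36.0.0.0/8.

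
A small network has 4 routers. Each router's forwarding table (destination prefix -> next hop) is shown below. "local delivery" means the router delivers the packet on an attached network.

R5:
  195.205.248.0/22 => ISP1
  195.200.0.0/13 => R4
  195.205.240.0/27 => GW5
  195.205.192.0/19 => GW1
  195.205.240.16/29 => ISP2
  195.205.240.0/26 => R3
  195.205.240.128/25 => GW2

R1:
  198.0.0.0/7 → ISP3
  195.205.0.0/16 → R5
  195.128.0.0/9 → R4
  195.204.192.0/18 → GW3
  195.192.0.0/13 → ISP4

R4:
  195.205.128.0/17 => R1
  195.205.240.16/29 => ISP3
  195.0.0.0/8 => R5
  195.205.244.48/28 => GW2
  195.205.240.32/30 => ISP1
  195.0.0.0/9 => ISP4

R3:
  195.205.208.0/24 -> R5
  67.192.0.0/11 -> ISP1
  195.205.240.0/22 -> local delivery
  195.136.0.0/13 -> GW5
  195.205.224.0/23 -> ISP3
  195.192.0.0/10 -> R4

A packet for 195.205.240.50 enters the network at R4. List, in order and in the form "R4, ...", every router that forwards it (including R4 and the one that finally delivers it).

At R4: longest match for 195.205.240.50 is 195.205.128.0/17 -> R1
At R1: longest match for 195.205.240.50 is 195.205.0.0/16 -> R5
At R5: longest match for 195.205.240.50 is 195.205.240.0/26 -> R3
At R3: longest match for 195.205.240.50 is 195.205.240.0/22 -> local delivery

R4, R1, R5, R3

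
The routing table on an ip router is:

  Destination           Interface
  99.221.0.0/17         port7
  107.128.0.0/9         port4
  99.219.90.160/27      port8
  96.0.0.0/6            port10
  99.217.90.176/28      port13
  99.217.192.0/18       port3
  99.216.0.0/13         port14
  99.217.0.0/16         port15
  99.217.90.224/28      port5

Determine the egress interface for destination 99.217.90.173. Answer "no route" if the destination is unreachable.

port15

Routes whose prefix contains 99.217.90.173:
  96.0.0.0/6 (96.0.0.0 - 99.255.255.255) -> port10
  99.216.0.0/13 (99.216.0.0 - 99.223.255.255) -> port14
  99.217.0.0/16 (99.217.0.0 - 99.217.255.255) -> port15
More-specific entries that do NOT match:
  99.217.90.176/28 (99.217.90.176 - 99.217.90.191) does not contain 99.217.90.173
  99.217.90.224/28 (99.217.90.224 - 99.217.90.239) does not contain 99.217.90.173
  99.219.90.160/27 (99.219.90.160 - 99.219.90.191) does not contain 99.217.90.173
  99.217.192.0/18 (99.217.192.0 - 99.217.255.255) does not contain 99.217.90.173
  99.221.0.0/17 (99.221.0.0 - 99.221.127.255) does not contain 99.217.90.173
Longest matching prefix is /16 -> interface port15.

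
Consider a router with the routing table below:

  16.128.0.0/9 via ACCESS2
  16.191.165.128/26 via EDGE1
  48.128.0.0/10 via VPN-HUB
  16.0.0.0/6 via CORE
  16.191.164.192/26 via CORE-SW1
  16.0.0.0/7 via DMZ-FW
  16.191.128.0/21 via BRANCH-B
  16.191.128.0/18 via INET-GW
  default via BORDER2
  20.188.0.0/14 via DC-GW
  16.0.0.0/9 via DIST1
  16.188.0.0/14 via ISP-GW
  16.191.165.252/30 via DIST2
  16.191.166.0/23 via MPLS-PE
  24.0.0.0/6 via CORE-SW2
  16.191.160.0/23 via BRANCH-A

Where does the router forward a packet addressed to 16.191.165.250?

INET-GW

Routes whose prefix contains 16.191.165.250:
  0.0.0.0/0 (default, matches everything) -> BORDER2
  16.0.0.0/6 (16.0.0.0 - 19.255.255.255) -> CORE
  16.0.0.0/7 (16.0.0.0 - 17.255.255.255) -> DMZ-FW
  16.128.0.0/9 (16.128.0.0 - 16.255.255.255) -> ACCESS2
  16.188.0.0/14 (16.188.0.0 - 16.191.255.255) -> ISP-GW
  16.191.128.0/18 (16.191.128.0 - 16.191.191.255) -> INET-GW
More-specific entries that do NOT match:
  16.191.165.252/30 (16.191.165.252 - 16.191.165.255) does not contain 16.191.165.250
  16.191.165.128/26 (16.191.165.128 - 16.191.165.191) does not contain 16.191.165.250
  16.191.164.192/26 (16.191.164.192 - 16.191.164.255) does not contain 16.191.165.250
  16.191.166.0/23 (16.191.166.0 - 16.191.167.255) does not contain 16.191.165.250
  16.191.160.0/23 (16.191.160.0 - 16.191.161.255) does not contain 16.191.165.250
  16.191.128.0/21 (16.191.128.0 - 16.191.135.255) does not contain 16.191.165.250
Longest matching prefix is /18 -> next hop INET-GW.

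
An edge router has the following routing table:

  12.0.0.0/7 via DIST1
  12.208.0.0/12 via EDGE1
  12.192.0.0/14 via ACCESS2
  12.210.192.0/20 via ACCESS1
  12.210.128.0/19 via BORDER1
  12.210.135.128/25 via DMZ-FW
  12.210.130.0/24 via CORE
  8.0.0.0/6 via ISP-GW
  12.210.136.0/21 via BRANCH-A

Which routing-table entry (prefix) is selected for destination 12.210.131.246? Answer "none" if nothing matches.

12.210.128.0/19

Entries matching 12.210.131.246:
  12.0.0.0/7 (12.0.0.0 - 13.255.255.255)
  12.208.0.0/12 (12.208.0.0 - 12.223.255.255)
  12.210.128.0/19 (12.210.128.0 - 12.210.159.255)
Most specific is 12.210.128.0/19.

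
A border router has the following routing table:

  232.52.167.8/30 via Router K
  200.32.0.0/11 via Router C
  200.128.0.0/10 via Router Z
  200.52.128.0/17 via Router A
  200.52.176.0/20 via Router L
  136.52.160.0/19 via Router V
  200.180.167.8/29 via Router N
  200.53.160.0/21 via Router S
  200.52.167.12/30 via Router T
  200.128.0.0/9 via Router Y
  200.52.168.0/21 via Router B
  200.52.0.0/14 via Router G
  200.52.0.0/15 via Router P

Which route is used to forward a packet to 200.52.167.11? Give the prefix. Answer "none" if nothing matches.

200.52.128.0/17

Entries matching 200.52.167.11:
  200.32.0.0/11 (200.32.0.0 - 200.63.255.255)
  200.52.0.0/14 (200.52.0.0 - 200.55.255.255)
  200.52.0.0/15 (200.52.0.0 - 200.53.255.255)
  200.52.128.0/17 (200.52.128.0 - 200.52.255.255)
Most specific is 200.52.128.0/17.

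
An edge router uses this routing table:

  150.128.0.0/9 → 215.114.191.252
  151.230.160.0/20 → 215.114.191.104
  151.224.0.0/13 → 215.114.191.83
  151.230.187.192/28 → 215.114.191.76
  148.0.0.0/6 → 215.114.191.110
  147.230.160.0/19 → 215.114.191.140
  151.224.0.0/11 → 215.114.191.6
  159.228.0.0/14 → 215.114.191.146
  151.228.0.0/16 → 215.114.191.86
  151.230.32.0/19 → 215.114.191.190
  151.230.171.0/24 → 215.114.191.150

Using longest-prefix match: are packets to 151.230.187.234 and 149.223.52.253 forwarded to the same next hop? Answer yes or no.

151.230.187.234: longest match 151.224.0.0/13 -> 215.114.191.83
149.223.52.253: longest match 148.0.0.0/6 -> 215.114.191.110

no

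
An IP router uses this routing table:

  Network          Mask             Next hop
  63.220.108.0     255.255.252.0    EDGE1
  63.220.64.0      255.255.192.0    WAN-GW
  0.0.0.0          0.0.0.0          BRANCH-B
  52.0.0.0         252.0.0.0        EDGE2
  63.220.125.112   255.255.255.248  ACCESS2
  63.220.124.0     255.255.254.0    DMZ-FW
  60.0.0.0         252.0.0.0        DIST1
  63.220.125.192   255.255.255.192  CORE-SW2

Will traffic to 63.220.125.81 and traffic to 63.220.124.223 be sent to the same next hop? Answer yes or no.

63.220.125.81: longest match 63.220.124.0/23 -> DMZ-FW
63.220.124.223: longest match 63.220.124.0/23 -> DMZ-FW

yes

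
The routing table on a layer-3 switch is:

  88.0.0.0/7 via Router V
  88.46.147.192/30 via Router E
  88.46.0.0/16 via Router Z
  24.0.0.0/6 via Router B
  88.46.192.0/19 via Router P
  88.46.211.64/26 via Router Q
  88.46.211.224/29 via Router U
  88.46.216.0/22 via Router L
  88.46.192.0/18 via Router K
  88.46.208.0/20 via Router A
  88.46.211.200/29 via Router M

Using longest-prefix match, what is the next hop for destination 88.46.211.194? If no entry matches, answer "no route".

Routes whose prefix contains 88.46.211.194:
  88.0.0.0/7 (88.0.0.0 - 89.255.255.255) -> Router V
  88.46.0.0/16 (88.46.0.0 - 88.46.255.255) -> Router Z
  88.46.192.0/18 (88.46.192.0 - 88.46.255.255) -> Router K
  88.46.192.0/19 (88.46.192.0 - 88.46.223.255) -> Router P
  88.46.208.0/20 (88.46.208.0 - 88.46.223.255) -> Router A
More-specific entries that do NOT match:
  88.46.147.192/30 (88.46.147.192 - 88.46.147.195) does not contain 88.46.211.194
  88.46.211.224/29 (88.46.211.224 - 88.46.211.231) does not contain 88.46.211.194
  88.46.211.200/29 (88.46.211.200 - 88.46.211.207) does not contain 88.46.211.194
  88.46.211.64/26 (88.46.211.64 - 88.46.211.127) does not contain 88.46.211.194
  88.46.216.0/22 (88.46.216.0 - 88.46.219.255) does not contain 88.46.211.194
Longest matching prefix is /20 -> next hop Router A.

Router A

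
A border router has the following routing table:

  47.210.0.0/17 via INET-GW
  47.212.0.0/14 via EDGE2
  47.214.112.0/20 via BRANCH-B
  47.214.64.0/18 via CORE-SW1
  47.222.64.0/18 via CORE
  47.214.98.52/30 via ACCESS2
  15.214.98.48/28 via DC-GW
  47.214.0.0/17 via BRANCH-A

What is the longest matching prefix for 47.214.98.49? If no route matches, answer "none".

Entries matching 47.214.98.49:
  47.212.0.0/14 (47.212.0.0 - 47.215.255.255)
  47.214.0.0/17 (47.214.0.0 - 47.214.127.255)
  47.214.64.0/18 (47.214.64.0 - 47.214.127.255)
Most specific is 47.214.64.0/18.

47.214.64.0/18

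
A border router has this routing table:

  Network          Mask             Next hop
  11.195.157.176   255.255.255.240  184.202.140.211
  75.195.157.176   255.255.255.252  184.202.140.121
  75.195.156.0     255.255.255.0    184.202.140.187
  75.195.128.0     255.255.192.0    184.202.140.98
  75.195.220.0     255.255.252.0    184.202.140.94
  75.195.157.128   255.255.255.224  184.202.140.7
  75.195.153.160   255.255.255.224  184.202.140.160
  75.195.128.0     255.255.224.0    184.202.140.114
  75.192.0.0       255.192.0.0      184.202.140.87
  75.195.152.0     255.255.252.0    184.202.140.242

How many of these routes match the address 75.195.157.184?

Prefixes containing 75.195.157.184:
  75.192.0.0/10 (75.192.0.0 - 75.255.255.255)
  75.195.128.0/18 (75.195.128.0 - 75.195.191.255)
  75.195.128.0/19 (75.195.128.0 - 75.195.159.255)
Total matching entries: 3.

3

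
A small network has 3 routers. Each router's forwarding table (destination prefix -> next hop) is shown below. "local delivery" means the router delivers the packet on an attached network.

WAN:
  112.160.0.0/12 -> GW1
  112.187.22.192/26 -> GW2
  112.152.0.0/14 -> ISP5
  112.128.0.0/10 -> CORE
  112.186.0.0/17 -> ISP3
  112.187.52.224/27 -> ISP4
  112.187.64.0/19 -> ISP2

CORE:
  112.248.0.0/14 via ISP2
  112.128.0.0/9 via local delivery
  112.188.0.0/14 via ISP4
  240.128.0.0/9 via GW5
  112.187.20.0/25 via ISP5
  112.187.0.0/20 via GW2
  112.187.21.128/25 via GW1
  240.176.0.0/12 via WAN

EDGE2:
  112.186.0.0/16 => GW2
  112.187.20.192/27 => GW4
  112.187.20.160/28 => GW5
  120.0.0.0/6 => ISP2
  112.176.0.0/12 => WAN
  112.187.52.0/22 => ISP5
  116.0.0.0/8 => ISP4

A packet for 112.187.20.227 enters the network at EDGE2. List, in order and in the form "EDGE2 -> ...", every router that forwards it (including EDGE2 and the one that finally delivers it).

At EDGE2: longest match for 112.187.20.227 is 112.176.0.0/12 -> WAN
At WAN: longest match for 112.187.20.227 is 112.128.0.0/10 -> CORE
At CORE: longest match for 112.187.20.227 is 112.128.0.0/9 -> local delivery

EDGE2 -> WAN -> CORE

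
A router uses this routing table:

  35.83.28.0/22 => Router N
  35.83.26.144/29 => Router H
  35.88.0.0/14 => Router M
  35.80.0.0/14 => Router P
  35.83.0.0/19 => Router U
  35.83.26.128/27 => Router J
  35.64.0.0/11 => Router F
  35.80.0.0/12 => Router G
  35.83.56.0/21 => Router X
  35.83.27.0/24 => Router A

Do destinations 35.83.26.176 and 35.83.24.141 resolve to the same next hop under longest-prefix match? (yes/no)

35.83.26.176: longest match 35.83.0.0/19 -> Router U
35.83.24.141: longest match 35.83.0.0/19 -> Router U

yes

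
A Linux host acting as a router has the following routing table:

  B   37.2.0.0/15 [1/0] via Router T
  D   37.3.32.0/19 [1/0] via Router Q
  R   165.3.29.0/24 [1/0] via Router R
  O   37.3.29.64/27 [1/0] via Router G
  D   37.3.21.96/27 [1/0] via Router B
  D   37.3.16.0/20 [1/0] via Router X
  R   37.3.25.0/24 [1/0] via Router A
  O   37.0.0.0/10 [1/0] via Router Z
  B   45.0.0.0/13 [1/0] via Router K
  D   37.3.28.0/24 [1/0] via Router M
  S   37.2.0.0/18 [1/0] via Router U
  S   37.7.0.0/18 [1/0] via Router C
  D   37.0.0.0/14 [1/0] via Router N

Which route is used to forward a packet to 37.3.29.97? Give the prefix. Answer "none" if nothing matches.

37.3.16.0/20

Entries matching 37.3.29.97:
  37.0.0.0/10 (37.0.0.0 - 37.63.255.255)
  37.0.0.0/14 (37.0.0.0 - 37.3.255.255)
  37.2.0.0/15 (37.2.0.0 - 37.3.255.255)
  37.3.16.0/20 (37.3.16.0 - 37.3.31.255)
Most specific is 37.3.16.0/20.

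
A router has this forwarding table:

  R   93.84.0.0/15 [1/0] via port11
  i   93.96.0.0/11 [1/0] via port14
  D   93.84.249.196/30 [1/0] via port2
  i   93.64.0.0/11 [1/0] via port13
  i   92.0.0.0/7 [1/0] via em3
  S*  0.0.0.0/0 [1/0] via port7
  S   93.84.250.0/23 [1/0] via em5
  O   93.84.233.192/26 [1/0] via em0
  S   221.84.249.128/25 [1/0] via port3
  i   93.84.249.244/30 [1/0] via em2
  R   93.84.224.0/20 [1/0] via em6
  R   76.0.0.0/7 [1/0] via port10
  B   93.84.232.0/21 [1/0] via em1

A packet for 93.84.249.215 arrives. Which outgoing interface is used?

port11

Routes whose prefix contains 93.84.249.215:
  0.0.0.0/0 (default, matches everything) -> port7
  92.0.0.0/7 (92.0.0.0 - 93.255.255.255) -> em3
  93.64.0.0/11 (93.64.0.0 - 93.95.255.255) -> port13
  93.84.0.0/15 (93.84.0.0 - 93.85.255.255) -> port11
More-specific entries that do NOT match:
  93.84.249.196/30 (93.84.249.196 - 93.84.249.199) does not contain 93.84.249.215
  93.84.249.244/30 (93.84.249.244 - 93.84.249.247) does not contain 93.84.249.215
  93.84.233.192/26 (93.84.233.192 - 93.84.233.255) does not contain 93.84.249.215
  221.84.249.128/25 (221.84.249.128 - 221.84.249.255) does not contain 93.84.249.215
  93.84.250.0/23 (93.84.250.0 - 93.84.251.255) does not contain 93.84.249.215
  93.84.232.0/21 (93.84.232.0 - 93.84.239.255) does not contain 93.84.249.215
  93.84.224.0/20 (93.84.224.0 - 93.84.239.255) does not contain 93.84.249.215
Longest matching prefix is /15 -> interface port11.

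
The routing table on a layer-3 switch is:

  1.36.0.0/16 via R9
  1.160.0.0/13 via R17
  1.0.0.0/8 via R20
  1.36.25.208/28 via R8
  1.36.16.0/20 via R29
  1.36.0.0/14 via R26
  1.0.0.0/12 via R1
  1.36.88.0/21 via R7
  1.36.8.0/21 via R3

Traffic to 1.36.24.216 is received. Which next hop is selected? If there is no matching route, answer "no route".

R29

Routes whose prefix contains 1.36.24.216:
  1.0.0.0/8 (1.0.0.0 - 1.255.255.255) -> R20
  1.36.0.0/14 (1.36.0.0 - 1.39.255.255) -> R26
  1.36.0.0/16 (1.36.0.0 - 1.36.255.255) -> R9
  1.36.16.0/20 (1.36.16.0 - 1.36.31.255) -> R29
More-specific entries that do NOT match:
  1.36.25.208/28 (1.36.25.208 - 1.36.25.223) does not contain 1.36.24.216
  1.36.88.0/21 (1.36.88.0 - 1.36.95.255) does not contain 1.36.24.216
  1.36.8.0/21 (1.36.8.0 - 1.36.15.255) does not contain 1.36.24.216
Longest matching prefix is /20 -> next hop R29.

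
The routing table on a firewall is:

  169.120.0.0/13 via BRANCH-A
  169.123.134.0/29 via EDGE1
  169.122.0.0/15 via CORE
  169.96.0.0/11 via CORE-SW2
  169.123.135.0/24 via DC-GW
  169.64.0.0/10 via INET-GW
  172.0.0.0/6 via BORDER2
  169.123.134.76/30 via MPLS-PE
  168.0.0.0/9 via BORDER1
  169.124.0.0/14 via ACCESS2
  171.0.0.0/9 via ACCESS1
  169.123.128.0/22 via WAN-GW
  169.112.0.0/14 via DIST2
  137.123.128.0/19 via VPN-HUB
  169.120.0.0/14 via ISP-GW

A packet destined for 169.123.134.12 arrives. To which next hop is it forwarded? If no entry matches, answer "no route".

Routes whose prefix contains 169.123.134.12:
  169.64.0.0/10 (169.64.0.0 - 169.127.255.255) -> INET-GW
  169.96.0.0/11 (169.96.0.0 - 169.127.255.255) -> CORE-SW2
  169.120.0.0/13 (169.120.0.0 - 169.127.255.255) -> BRANCH-A
  169.120.0.0/14 (169.120.0.0 - 169.123.255.255) -> ISP-GW
  169.122.0.0/15 (169.122.0.0 - 169.123.255.255) -> CORE
More-specific entries that do NOT match:
  169.123.134.76/30 (169.123.134.76 - 169.123.134.79) does not contain 169.123.134.12
  169.123.134.0/29 (169.123.134.0 - 169.123.134.7) does not contain 169.123.134.12
  169.123.135.0/24 (169.123.135.0 - 169.123.135.255) does not contain 169.123.134.12
  169.123.128.0/22 (169.123.128.0 - 169.123.131.255) does not contain 169.123.134.12
  137.123.128.0/19 (137.123.128.0 - 137.123.159.255) does not contain 169.123.134.12
Longest matching prefix is /15 -> next hop CORE.

CORE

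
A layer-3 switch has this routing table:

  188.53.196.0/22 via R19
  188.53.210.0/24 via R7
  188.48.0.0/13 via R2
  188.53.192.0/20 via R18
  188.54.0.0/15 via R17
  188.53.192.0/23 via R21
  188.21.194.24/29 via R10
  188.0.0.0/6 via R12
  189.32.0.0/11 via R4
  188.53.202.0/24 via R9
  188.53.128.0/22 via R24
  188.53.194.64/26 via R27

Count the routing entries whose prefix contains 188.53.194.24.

3

Prefixes containing 188.53.194.24:
  188.0.0.0/6 (188.0.0.0 - 191.255.255.255)
  188.48.0.0/13 (188.48.0.0 - 188.55.255.255)
  188.53.192.0/20 (188.53.192.0 - 188.53.207.255)
Total matching entries: 3.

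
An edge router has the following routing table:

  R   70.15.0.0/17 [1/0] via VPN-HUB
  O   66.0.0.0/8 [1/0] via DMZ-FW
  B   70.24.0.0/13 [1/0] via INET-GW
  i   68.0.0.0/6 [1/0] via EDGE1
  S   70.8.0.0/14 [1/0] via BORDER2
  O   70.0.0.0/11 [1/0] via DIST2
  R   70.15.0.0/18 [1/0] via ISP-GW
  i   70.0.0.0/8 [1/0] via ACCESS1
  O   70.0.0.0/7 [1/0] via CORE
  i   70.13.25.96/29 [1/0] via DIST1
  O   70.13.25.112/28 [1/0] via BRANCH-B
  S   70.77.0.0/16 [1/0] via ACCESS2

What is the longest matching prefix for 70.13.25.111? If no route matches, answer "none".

70.0.0.0/11

Entries matching 70.13.25.111:
  68.0.0.0/6 (68.0.0.0 - 71.255.255.255)
  70.0.0.0/7 (70.0.0.0 - 71.255.255.255)
  70.0.0.0/8 (70.0.0.0 - 70.255.255.255)
  70.0.0.0/11 (70.0.0.0 - 70.31.255.255)
Most specific is 70.0.0.0/11.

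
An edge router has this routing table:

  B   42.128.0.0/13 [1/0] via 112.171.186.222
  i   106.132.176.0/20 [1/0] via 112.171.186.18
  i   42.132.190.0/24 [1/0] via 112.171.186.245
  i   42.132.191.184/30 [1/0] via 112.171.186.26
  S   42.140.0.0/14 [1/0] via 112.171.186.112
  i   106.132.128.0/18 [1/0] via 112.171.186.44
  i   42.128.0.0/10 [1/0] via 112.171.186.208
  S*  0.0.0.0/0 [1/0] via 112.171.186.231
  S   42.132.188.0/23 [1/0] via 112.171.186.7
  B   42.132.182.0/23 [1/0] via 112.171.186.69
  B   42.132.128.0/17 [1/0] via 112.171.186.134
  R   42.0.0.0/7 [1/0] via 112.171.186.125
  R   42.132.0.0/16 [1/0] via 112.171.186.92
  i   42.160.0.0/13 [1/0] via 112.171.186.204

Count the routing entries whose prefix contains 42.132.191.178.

Prefixes containing 42.132.191.178:
  0.0.0.0/0 (default, matches everything)
  42.0.0.0/7 (42.0.0.0 - 43.255.255.255)
  42.128.0.0/10 (42.128.0.0 - 42.191.255.255)
  42.128.0.0/13 (42.128.0.0 - 42.135.255.255)
  42.132.0.0/16 (42.132.0.0 - 42.132.255.255)
  42.132.128.0/17 (42.132.128.0 - 42.132.255.255)
Total matching entries: 6.

6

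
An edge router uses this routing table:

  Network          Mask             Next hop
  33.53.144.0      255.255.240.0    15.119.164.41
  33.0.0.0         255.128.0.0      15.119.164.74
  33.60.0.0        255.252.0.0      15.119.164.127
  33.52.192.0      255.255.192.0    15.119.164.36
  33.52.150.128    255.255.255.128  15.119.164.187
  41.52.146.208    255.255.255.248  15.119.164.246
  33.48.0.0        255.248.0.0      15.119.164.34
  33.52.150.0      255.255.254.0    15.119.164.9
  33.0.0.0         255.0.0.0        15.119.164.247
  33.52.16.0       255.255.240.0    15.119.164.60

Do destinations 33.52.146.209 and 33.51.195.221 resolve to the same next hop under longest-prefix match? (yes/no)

33.52.146.209: longest match 33.48.0.0/13 -> 15.119.164.34
33.51.195.221: longest match 33.48.0.0/13 -> 15.119.164.34

yes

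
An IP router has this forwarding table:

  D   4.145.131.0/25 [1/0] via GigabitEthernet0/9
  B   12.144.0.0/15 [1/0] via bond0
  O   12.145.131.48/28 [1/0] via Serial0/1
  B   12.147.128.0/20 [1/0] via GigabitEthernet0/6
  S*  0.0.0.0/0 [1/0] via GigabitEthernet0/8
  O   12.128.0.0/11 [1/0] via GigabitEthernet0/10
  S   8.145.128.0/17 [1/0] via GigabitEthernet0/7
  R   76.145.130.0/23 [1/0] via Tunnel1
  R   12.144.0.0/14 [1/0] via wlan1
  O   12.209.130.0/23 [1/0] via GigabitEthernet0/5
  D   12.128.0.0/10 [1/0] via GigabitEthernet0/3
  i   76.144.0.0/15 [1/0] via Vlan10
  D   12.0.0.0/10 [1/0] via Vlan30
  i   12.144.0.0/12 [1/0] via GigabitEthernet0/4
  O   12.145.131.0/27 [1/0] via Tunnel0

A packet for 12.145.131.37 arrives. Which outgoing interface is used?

Routes whose prefix contains 12.145.131.37:
  0.0.0.0/0 (default, matches everything) -> GigabitEthernet0/8
  12.128.0.0/10 (12.128.0.0 - 12.191.255.255) -> GigabitEthernet0/3
  12.128.0.0/11 (12.128.0.0 - 12.159.255.255) -> GigabitEthernet0/10
  12.144.0.0/12 (12.144.0.0 - 12.159.255.255) -> GigabitEthernet0/4
  12.144.0.0/14 (12.144.0.0 - 12.147.255.255) -> wlan1
  12.144.0.0/15 (12.144.0.0 - 12.145.255.255) -> bond0
More-specific entries that do NOT match:
  12.145.131.48/28 (12.145.131.48 - 12.145.131.63) does not contain 12.145.131.37
  12.145.131.0/27 (12.145.131.0 - 12.145.131.31) does not contain 12.145.131.37
  4.145.131.0/25 (4.145.131.0 - 4.145.131.127) does not contain 12.145.131.37
  76.145.130.0/23 (76.145.130.0 - 76.145.131.255) does not contain 12.145.131.37
  12.209.130.0/23 (12.209.130.0 - 12.209.131.255) does not contain 12.145.131.37
  12.147.128.0/20 (12.147.128.0 - 12.147.143.255) does not contain 12.145.131.37
  8.145.128.0/17 (8.145.128.0 - 8.145.255.255) does not contain 12.145.131.37
Longest matching prefix is /15 -> interface bond0.

bond0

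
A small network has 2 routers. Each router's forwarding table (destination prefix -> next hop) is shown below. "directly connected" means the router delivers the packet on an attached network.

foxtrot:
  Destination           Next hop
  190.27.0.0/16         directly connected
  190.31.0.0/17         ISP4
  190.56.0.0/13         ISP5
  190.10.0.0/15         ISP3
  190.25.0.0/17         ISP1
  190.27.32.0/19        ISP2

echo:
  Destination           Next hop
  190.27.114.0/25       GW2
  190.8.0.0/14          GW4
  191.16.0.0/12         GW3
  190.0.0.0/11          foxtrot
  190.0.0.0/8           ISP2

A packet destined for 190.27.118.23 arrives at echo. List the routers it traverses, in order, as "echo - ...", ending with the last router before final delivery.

At echo: longest match for 190.27.118.23 is 190.0.0.0/11 -> foxtrot
At foxtrot: longest match for 190.27.118.23 is 190.27.0.0/16 -> directly connected

echo - foxtrot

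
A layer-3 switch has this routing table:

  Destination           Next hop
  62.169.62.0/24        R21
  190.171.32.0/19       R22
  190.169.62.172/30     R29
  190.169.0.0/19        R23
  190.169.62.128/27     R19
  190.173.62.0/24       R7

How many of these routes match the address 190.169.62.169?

No listed prefix contains 190.169.62.169.
Total matching entries: 0.

0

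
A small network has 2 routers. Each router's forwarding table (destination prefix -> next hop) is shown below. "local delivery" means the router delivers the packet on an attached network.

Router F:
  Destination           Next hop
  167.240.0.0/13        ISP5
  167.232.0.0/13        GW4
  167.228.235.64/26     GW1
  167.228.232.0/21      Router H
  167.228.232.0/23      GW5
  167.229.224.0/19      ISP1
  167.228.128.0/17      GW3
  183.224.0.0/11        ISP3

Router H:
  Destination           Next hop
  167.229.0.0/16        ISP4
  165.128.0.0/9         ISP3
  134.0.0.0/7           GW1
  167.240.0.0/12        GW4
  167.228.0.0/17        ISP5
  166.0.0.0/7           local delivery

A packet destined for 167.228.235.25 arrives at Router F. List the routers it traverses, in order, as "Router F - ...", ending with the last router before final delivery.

At Router F: longest match for 167.228.235.25 is 167.228.232.0/21 -> Router H
At Router H: longest match for 167.228.235.25 is 166.0.0.0/7 -> local delivery

Router F - Router H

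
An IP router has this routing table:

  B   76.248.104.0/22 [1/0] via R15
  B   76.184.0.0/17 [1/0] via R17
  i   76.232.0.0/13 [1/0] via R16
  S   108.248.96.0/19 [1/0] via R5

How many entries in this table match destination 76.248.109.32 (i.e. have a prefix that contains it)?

No listed prefix contains 76.248.109.32.
Total matching entries: 0.

0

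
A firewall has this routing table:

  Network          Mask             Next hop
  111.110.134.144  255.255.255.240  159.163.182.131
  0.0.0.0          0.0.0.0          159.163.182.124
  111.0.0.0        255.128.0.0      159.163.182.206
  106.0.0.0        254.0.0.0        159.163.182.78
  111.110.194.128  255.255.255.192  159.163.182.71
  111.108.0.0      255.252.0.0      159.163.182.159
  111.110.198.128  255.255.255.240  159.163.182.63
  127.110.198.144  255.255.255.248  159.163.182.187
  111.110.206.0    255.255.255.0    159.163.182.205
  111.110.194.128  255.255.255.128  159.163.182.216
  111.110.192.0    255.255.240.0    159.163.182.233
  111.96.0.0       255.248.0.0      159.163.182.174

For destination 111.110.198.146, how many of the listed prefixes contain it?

4

Prefixes containing 111.110.198.146:
  0.0.0.0/0 (default, matches everything)
  111.0.0.0/9 (111.0.0.0 - 111.127.255.255)
  111.108.0.0/14 (111.108.0.0 - 111.111.255.255)
  111.110.192.0/20 (111.110.192.0 - 111.110.207.255)
Total matching entries: 4.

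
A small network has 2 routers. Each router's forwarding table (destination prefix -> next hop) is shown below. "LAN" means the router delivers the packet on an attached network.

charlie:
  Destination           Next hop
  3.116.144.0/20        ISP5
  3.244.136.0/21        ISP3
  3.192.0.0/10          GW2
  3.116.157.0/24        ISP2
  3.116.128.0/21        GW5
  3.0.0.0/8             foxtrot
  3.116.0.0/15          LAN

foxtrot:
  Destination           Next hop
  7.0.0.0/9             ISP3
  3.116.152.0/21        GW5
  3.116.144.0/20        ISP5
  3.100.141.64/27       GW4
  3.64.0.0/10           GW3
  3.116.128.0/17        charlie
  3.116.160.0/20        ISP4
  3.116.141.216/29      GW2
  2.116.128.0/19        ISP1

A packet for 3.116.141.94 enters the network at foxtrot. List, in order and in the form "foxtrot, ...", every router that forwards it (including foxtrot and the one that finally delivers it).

At foxtrot: longest match for 3.116.141.94 is 3.116.128.0/17 -> charlie
At charlie: longest match for 3.116.141.94 is 3.116.0.0/15 -> LAN

foxtrot, charlie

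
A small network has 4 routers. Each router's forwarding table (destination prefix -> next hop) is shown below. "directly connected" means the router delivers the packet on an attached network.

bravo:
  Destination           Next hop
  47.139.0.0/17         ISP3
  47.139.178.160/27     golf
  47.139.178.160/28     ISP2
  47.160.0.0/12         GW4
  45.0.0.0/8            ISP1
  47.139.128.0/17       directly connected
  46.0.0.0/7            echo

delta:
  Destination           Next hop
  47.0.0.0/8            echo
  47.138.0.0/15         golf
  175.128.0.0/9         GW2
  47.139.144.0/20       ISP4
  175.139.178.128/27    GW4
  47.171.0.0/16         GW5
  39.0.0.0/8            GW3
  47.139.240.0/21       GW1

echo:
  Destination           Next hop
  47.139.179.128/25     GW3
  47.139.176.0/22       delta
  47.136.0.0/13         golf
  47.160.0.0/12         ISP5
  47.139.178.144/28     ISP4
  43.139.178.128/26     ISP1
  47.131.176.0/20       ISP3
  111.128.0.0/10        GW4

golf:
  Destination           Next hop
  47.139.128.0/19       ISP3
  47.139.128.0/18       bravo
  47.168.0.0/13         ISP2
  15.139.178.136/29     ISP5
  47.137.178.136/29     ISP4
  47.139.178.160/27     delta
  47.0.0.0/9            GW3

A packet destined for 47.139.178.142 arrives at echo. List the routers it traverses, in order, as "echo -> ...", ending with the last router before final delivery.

At echo: longest match for 47.139.178.142 is 47.139.176.0/22 -> delta
At delta: longest match for 47.139.178.142 is 47.138.0.0/15 -> golf
At golf: longest match for 47.139.178.142 is 47.139.128.0/18 -> bravo
At bravo: longest match for 47.139.178.142 is 47.139.128.0/17 -> directly connected

echo -> delta -> golf -> bravo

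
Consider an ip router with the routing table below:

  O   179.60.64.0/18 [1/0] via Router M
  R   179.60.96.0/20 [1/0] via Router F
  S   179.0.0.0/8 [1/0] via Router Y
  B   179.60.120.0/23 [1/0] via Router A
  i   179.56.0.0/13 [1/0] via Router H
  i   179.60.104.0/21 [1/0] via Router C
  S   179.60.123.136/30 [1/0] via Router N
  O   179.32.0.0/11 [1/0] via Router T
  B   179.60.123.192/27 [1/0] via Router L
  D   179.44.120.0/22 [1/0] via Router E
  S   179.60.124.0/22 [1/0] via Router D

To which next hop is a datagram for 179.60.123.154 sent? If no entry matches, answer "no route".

Routes whose prefix contains 179.60.123.154:
  179.0.0.0/8 (179.0.0.0 - 179.255.255.255) -> Router Y
  179.32.0.0/11 (179.32.0.0 - 179.63.255.255) -> Router T
  179.56.0.0/13 (179.56.0.0 - 179.63.255.255) -> Router H
  179.60.64.0/18 (179.60.64.0 - 179.60.127.255) -> Router M
More-specific entries that do NOT match:
  179.60.123.136/30 (179.60.123.136 - 179.60.123.139) does not contain 179.60.123.154
  179.60.123.192/27 (179.60.123.192 - 179.60.123.223) does not contain 179.60.123.154
  179.60.120.0/23 (179.60.120.0 - 179.60.121.255) does not contain 179.60.123.154
  179.44.120.0/22 (179.44.120.0 - 179.44.123.255) does not contain 179.60.123.154
  179.60.124.0/22 (179.60.124.0 - 179.60.127.255) does not contain 179.60.123.154
  179.60.104.0/21 (179.60.104.0 - 179.60.111.255) does not contain 179.60.123.154
  179.60.96.0/20 (179.60.96.0 - 179.60.111.255) does not contain 179.60.123.154
Longest matching prefix is /18 -> next hop Router M.

Router M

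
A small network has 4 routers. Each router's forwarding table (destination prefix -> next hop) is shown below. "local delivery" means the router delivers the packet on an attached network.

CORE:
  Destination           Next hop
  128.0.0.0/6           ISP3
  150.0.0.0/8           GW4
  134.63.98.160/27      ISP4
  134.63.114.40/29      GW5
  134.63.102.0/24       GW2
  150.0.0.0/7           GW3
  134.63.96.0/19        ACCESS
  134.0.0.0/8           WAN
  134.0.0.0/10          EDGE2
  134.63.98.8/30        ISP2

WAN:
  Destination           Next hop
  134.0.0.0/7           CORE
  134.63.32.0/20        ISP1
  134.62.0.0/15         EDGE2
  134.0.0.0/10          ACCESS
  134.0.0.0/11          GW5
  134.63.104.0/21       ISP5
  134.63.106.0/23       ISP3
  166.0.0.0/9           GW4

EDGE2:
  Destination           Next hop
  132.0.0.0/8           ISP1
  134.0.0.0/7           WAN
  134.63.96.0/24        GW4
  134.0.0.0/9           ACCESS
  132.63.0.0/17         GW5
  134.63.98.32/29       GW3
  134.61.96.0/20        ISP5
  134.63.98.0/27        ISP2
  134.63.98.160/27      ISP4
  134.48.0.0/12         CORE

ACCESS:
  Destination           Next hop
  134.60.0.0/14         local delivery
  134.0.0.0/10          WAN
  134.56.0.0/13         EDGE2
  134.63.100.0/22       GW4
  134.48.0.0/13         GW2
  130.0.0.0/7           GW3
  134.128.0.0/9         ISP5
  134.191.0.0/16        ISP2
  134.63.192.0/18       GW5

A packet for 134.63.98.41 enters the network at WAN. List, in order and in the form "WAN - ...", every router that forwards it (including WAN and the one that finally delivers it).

At WAN: longest match for 134.63.98.41 is 134.62.0.0/15 -> EDGE2
At EDGE2: longest match for 134.63.98.41 is 134.48.0.0/12 -> CORE
At CORE: longest match for 134.63.98.41 is 134.63.96.0/19 -> ACCESS
At ACCESS: longest match for 134.63.98.41 is 134.60.0.0/14 -> local delivery

WAN - EDGE2 - CORE - ACCESS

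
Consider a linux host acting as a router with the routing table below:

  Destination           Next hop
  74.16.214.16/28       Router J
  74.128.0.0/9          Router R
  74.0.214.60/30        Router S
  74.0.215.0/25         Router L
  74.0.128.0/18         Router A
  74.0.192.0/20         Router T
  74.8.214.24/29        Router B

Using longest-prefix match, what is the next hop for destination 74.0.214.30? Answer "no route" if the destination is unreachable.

No entry's prefix contains 74.0.214.30; there is no default route.

no route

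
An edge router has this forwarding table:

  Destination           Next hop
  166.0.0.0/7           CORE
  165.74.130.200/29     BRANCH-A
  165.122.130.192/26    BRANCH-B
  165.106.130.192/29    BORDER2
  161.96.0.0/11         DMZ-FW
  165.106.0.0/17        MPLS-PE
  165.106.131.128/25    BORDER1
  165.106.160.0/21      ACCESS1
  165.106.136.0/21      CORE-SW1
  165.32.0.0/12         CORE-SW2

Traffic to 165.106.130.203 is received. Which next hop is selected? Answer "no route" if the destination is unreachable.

No entry's prefix contains 165.106.130.203; there is no default route.

no route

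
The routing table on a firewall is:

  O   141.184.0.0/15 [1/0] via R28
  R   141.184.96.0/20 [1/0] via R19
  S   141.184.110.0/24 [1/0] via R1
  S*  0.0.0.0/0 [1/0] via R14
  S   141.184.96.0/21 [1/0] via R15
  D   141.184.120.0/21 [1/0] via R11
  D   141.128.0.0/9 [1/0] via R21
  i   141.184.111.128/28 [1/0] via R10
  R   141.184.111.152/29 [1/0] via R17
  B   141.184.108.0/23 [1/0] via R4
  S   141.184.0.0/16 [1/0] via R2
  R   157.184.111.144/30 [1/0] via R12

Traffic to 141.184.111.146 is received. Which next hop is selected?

R19

Routes whose prefix contains 141.184.111.146:
  0.0.0.0/0 (default, matches everything) -> R14
  141.128.0.0/9 (141.128.0.0 - 141.255.255.255) -> R21
  141.184.0.0/15 (141.184.0.0 - 141.185.255.255) -> R28
  141.184.0.0/16 (141.184.0.0 - 141.184.255.255) -> R2
  141.184.96.0/20 (141.184.96.0 - 141.184.111.255) -> R19
More-specific entries that do NOT match:
  157.184.111.144/30 (157.184.111.144 - 157.184.111.147) does not contain 141.184.111.146
  141.184.111.152/29 (141.184.111.152 - 141.184.111.159) does not contain 141.184.111.146
  141.184.111.128/28 (141.184.111.128 - 141.184.111.143) does not contain 141.184.111.146
  141.184.110.0/24 (141.184.110.0 - 141.184.110.255) does not contain 141.184.111.146
  141.184.108.0/23 (141.184.108.0 - 141.184.109.255) does not contain 141.184.111.146
  141.184.96.0/21 (141.184.96.0 - 141.184.103.255) does not contain 141.184.111.146
  141.184.120.0/21 (141.184.120.0 - 141.184.127.255) does not contain 141.184.111.146
Longest matching prefix is /20 -> next hop R19.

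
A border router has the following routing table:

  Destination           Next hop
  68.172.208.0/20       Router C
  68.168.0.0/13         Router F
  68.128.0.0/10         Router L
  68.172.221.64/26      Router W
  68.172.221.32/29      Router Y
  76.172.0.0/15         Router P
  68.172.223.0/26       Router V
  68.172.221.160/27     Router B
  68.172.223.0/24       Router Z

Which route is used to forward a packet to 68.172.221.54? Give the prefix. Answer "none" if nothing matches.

Entries matching 68.172.221.54:
  68.128.0.0/10 (68.128.0.0 - 68.191.255.255)
  68.168.0.0/13 (68.168.0.0 - 68.175.255.255)
  68.172.208.0/20 (68.172.208.0 - 68.172.223.255)
Most specific is 68.172.208.0/20.

68.172.208.0/20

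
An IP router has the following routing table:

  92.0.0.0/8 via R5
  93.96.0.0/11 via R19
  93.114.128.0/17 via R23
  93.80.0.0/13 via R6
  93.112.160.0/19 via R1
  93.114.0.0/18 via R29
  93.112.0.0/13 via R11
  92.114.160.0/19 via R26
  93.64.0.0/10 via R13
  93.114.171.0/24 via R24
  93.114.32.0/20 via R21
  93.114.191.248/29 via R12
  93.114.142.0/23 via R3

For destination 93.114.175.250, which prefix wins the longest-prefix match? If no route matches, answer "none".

93.114.128.0/17

Entries matching 93.114.175.250:
  93.64.0.0/10 (93.64.0.0 - 93.127.255.255)
  93.96.0.0/11 (93.96.0.0 - 93.127.255.255)
  93.112.0.0/13 (93.112.0.0 - 93.119.255.255)
  93.114.128.0/17 (93.114.128.0 - 93.114.255.255)
Most specific is 93.114.128.0/17.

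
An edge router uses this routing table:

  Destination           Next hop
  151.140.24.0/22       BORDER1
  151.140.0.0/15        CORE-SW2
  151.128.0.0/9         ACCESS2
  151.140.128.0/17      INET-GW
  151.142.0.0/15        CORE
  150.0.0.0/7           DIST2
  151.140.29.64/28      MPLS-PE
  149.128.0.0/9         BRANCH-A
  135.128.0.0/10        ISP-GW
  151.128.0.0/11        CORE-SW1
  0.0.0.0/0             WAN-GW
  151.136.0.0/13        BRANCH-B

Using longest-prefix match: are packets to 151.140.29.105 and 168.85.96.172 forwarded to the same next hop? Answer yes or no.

no

151.140.29.105: longest match 151.140.0.0/15 -> CORE-SW2
168.85.96.172: longest match 0.0.0.0/0 -> WAN-GW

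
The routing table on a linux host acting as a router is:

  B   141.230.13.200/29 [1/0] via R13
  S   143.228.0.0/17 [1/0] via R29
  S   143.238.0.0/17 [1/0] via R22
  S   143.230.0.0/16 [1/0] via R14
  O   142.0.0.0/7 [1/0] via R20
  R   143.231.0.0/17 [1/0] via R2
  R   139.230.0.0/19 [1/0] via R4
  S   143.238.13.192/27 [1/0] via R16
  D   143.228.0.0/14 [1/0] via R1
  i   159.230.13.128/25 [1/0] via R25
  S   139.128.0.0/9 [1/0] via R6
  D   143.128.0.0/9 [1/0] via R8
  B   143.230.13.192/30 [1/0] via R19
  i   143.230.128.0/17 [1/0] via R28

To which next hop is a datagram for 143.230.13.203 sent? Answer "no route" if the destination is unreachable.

Routes whose prefix contains 143.230.13.203:
  142.0.0.0/7 (142.0.0.0 - 143.255.255.255) -> R20
  143.128.0.0/9 (143.128.0.0 - 143.255.255.255) -> R8
  143.228.0.0/14 (143.228.0.0 - 143.231.255.255) -> R1
  143.230.0.0/16 (143.230.0.0 - 143.230.255.255) -> R14
More-specific entries that do NOT match:
  143.230.13.192/30 (143.230.13.192 - 143.230.13.195) does not contain 143.230.13.203
  141.230.13.200/29 (141.230.13.200 - 141.230.13.207) does not contain 143.230.13.203
  143.238.13.192/27 (143.238.13.192 - 143.238.13.223) does not contain 143.230.13.203
  159.230.13.128/25 (159.230.13.128 - 159.230.13.255) does not contain 143.230.13.203
  139.230.0.0/19 (139.230.0.0 - 139.230.31.255) does not contain 143.230.13.203
  143.228.0.0/17 (143.228.0.0 - 143.228.127.255) does not contain 143.230.13.203
  143.238.0.0/17 (143.238.0.0 - 143.238.127.255) does not contain 143.230.13.203
  143.231.0.0/17 (143.231.0.0 - 143.231.127.255) does not contain 143.230.13.203
  143.230.128.0/17 (143.230.128.0 - 143.230.255.255) does not contain 143.230.13.203
Longest matching prefix is /16 -> next hop R14.

R14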